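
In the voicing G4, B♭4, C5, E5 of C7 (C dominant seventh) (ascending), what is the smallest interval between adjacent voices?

major second

Adjacent intervals: G4→B♭4 = minor third; B♭4→C5 = major second; C5→E5 = major third.
The smallest is B♭4 to C5, a major second (2 semitones).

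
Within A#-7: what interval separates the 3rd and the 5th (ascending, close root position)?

major third

A#-7 (A# minor seventh): A#–C#–E#–G#.
That puts C# below E#.
From C# to E# is 4 semitones, exactly the major third.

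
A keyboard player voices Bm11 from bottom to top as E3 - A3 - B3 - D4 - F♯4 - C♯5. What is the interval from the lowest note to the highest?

M13

The outer voices are E3 and C♯5.
E up to C♯ spans 13 letter names and 21 semitones — a major thirteenth.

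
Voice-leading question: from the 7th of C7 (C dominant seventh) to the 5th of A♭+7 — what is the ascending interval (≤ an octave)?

A4

The 7th of C7 (C dominant seventh) is B♭; the 5th of A♭+7 is E.
B♭ up to E is 6 semitones, a half step wider than a perfect fourth, so the interval is augmented.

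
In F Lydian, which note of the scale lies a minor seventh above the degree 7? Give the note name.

The scale is F G A B C D E.
The degree 7 is E; a minor seventh above that is D — scale degree 6.

D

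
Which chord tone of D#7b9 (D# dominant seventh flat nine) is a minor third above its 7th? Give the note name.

D# dominant seventh flat nine: D#–F##–A#–C#–E.
The 7th is C#. A minor third above C# is E.
E is the chord's 9th.

E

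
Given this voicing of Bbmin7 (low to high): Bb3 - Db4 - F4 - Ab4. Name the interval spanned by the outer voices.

minor seventh

The outer voices are Bb3 and Ab4.
From Bb to Ab: 10 semitones over a seventh = minor.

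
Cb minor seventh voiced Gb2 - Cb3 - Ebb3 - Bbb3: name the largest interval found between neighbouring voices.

perfect 5th

Adjacent intervals: Gb2→Cb3 = perfect fourth; Cb3→Ebb3 = minor third; Ebb3→Bbb3 = perfect fifth.
The largest is Ebb3 to Bbb3, a perfect fifth (7 semitones).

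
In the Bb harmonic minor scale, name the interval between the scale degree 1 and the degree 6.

Bb harmonic minor: Bb C Db Eb F Gb A.
The scale degree 1 is Bb and the 6th scale degree is Gb.
From Bb to Gb: 8 semitones over a sixth = minor.

minor 6th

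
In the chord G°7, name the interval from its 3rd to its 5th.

G°7 is spelled G Bb Db Fb.
3rd = Bb; 5th = Db.
Bb up to Db is 3 semitones, a half step narrower than a major third, so the interval is minor.

m3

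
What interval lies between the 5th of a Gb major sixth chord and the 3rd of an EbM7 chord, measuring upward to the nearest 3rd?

augmented fourth

Gb major sixth has Db as its 5th, and EbM7 has G as its 3rd.
Db up to G is 6 semitones, a half step wider than a perfect fourth, so the interval is augmented.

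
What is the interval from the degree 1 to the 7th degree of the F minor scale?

minor seventh

F natural minor: F G Ab Bb C Db Eb.
So we need the interval from F up to Eb.
From F to Eb: 10 semitones over a seventh = minor.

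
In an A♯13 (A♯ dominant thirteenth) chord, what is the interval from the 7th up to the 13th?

major seventh

Spelling the chord: A♯–C𝄪–E♯–G♯–B♯–F𝄪.
The 7th is G♯ and the 13th is F𝄪.
Counting 7 letters and 11 half steps from G♯ gives a major seventh.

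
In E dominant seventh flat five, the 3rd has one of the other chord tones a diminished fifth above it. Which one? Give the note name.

Spelling the chord: E-G#-Bb-D.
The 3rd is G#. A diminished fifth above G# is D.
D is the chord's 7th.

D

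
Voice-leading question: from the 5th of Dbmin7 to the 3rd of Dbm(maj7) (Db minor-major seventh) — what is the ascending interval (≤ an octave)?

m6

The 5th of Dbmin7 is Ab; the 3rd of Dbm(maj7) (Db minor-major seventh) is Fb.
Ab up to Fb is 8 semitones, a half step narrower than a major sixth, so the interval is minor.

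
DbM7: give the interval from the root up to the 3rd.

Spelling the chord: Db, F, Ab, C.
The root is Db and the 3rd is F.
From Db to F is 4 semitones, exactly the major third.

major third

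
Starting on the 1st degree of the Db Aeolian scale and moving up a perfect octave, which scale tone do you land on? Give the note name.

Db

The scale is Db Eb Fb Gb Ab Bbb Cb.
The 1st degree is Db; a perfect octave above that is Db — scale degree 1.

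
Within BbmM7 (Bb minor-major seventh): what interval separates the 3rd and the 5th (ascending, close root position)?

Bb minor-major seventh is spelled Bb, Db, F, A.
So we need the interval from Db up to F.
Counting 3 letters and 4 half steps from Db gives a major third.

major third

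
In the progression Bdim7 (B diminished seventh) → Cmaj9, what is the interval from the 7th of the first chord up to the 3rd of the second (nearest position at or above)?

Bdim7 (B diminished seventh) has A♭ as its 7th, and Cmaj9 has E as its 3rd.
From A♭ to E: 8 semitones over a fifth = augmented.

augmented fifth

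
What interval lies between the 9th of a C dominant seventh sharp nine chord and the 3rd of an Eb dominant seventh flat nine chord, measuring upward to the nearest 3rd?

The 9th of C dominant seventh sharp nine is D#; the 3rd of Eb dominant seventh flat nine is G.
D# up to G is 4 semitones, a half step narrower than a perfect fourth, so the interval is diminished.

d4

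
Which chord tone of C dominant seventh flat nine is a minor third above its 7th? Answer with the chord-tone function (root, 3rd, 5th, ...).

The chord tones of C7b9 (C dominant seventh flat nine) are C-E-G-Bb-Db.
The 7th is Bb. A minor third above Bb is Db.
Db is the chord's 9th.

9th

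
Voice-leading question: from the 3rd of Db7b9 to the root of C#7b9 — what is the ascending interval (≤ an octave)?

augmented fifth

Db7b9 has F as its 3rd, and C#7b9 has C# as its root.
5 letter names make it a fifth; at 8 semitones (a half step wider than perfect) the quality is augmented.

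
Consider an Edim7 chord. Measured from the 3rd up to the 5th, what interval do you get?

Spelling the chord: E–G–B♭–D♭.
The 3rd is G and the 5th is B♭.
G up to B♭ is 3 semitones, a half step narrower than a major third, so the interval is minor.

m3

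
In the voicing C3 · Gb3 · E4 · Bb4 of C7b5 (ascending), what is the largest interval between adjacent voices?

Adjacent intervals: C3→Gb3 = diminished fifth; Gb3→E4 = augmented sixth; E4→Bb4 = diminished fifth.
The largest is Gb3 to E4, an augmented sixth (10 semitones).

augmented 6th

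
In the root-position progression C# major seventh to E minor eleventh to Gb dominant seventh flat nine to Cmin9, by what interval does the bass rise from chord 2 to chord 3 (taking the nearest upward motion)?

diminished third

The roots are E and Gb.
E up to Gb is 2 semitones, a whole step narrower than a major third, so the interval is diminished.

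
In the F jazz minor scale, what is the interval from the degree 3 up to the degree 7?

A5

Spelling the F jazz minor scale: F G A♭ B♭ C D E.
That puts A♭ below E.
From A♭ to E: 8 semitones over a fifth = augmented.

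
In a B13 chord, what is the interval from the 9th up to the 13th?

perfect 5th

B dominant thirteenth: B, D#, F#, A, C#, G#.
9th = C#; 13th = G#.
Counting 5 letters and 7 half steps from C# gives a perfect fifth.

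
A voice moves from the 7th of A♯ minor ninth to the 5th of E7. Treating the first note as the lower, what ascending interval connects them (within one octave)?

A♯ minor ninth has G♯ as its 7th, and E7 has B as its 5th.
G♯ up to B is 3 semitones, a half step narrower than a major third, so the interval is minor.

minor 3rd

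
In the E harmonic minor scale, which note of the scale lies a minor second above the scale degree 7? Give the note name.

The scale is E F# G A B C D#.
The scale degree 7 is D#; a minor second above that is E — scale degree 1.

E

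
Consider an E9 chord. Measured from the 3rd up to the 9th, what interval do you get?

Spelling the chord: E-G#-B-D-F#.
The 3rd is G# and the 9th is F#.
7 letter names make it a seventh; at 10 semitones (a half step narrower than major) the quality is minor.

minor 7th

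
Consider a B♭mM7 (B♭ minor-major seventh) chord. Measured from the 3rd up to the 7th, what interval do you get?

B♭m(maj7) (B♭ minor-major seventh) is spelled B♭–D♭–F–A.
That puts D♭ below A.
5 letter names make it a fifth; at 8 semitones (a half step wider than perfect) the quality is augmented.

augmented fifth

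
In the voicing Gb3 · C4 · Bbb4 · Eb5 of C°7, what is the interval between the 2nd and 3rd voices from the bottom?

d7

Those voices are C4 and Bbb4.
7 letter names make it a seventh; at 9 semitones (a whole step narrower than major) the quality is diminished.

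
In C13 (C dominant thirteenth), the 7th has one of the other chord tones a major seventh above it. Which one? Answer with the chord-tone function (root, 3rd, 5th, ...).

13th

Spelling the chord: C-E-G-Bb-D-A.
The 7th is Bb. A major seventh above Bb is A.
A is the chord's 13th.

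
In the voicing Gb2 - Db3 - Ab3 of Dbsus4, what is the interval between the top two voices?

perfect 5th

Those voices are Db3 and Ab3.
Db up to Ab spans 5 letter names and 7 semitones — a perfect fifth.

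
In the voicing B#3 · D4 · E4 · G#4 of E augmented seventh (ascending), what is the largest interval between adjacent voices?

major third

Adjacent intervals: B#3→D4 = diminished third; D4→E4 = major second; E4→G#4 = major third.
The largest is E4 to G#4, a major third (4 semitones).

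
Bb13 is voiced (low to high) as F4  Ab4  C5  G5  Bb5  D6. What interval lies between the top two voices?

Those voices are Bb5 and D6.
From Bb to D is 4 semitones, exactly the major third.

major third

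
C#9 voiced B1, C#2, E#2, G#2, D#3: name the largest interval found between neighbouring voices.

P5

Adjacent intervals: B1→C#2 = major second; C#2→E#2 = major third; E#2→G#2 = minor third; G#2→D#3 = perfect fifth.
The largest is G#2 to D#3, a perfect fifth (7 semitones).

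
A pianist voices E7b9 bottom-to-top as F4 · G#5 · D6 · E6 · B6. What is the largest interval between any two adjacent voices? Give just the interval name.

Adjacent intervals: F4→G#5 = augmented ninth; G#5→D6 = diminished fifth; D6→E6 = major second; E6→B6 = perfect fifth.
The largest is F4 to G#5, an augmented ninth (15 semitones).

augmented ninth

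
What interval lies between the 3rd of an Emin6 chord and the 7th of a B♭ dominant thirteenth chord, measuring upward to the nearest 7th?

minor second

Emin6 has G as its 3rd, and B♭ dominant thirteenth has A♭ as its 7th.
2 letter names make it a second; at 1 semitone (a half step narrower than major) the quality is minor.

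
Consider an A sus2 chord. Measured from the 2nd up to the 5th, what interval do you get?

A sus2 is spelled A–B–E.
That puts B below E.
Counting 4 letters and 5 half steps from B gives a perfect fourth.

perfect fourth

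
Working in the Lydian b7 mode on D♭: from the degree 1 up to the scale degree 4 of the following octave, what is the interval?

Spelling the Lydian b7 mode on D♭: D♭ E♭ F G A♭ B♭ C♭.
Degree 1 = D♭; 4th scale degree (up an octave) = G.
11 letter names make it an eleventh; at 18 semitones (a half step wider than perfect) the quality is augmented.

A11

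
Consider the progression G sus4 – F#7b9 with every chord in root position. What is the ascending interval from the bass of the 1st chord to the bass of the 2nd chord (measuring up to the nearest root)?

The roots are G and F#.
From G to F# is 11 semitones, exactly the major seventh.

major seventh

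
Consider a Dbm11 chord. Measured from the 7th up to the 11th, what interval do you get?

perfect fifth

Dbm11 (Db minor eleventh) is spelled Db, Fb, Ab, Cb, Eb, Gb.
7th = Cb; 11th = Gb.
From Cb to Gb is 7 semitones, exactly the perfect fifth.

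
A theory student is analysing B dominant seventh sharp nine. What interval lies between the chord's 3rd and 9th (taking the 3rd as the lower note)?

major seventh

Spelling the chord: B-D#-F#-A-C##.
The 3rd is D# and the 9th is C##.
From D# to C## is 11 semitones, exactly the major seventh.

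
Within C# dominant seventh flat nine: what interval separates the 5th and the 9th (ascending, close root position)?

d5

Spelling the chord: C#–E#–G#–B–D.
The 5th is G# and the 9th is D.
From G# to D: 6 semitones over a fifth = diminished.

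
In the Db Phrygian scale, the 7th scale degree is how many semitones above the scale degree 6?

2

The scale is Db Ebb Fb Gb Ab Bbb Cb.
Bbb up to Cb is a major second — 2 semitones.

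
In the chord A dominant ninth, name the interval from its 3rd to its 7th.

diminished 5th

Spelling the chord: A C# E G B.
That puts C# below G.
C# up to G is 6 semitones, a half step narrower than a perfect fifth, so the interval is diminished.
This 3–7 tritone is the characteristic tension at the heart of the dominant sound.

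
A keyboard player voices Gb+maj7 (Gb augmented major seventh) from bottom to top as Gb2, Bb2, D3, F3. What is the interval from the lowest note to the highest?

M7

The outer voices are Gb2 and F3.
From Gb to F is 11 semitones, exactly the major seventh.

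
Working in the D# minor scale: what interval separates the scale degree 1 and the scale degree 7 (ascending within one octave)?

Spelling the D# minor scale: D# E# F# G# A# B C#.
That puts D# below C#.
7 letter names make it a seventh; at 10 semitones (a half step narrower than major) the quality is minor.

minor seventh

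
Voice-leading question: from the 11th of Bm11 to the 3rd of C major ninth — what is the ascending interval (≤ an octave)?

The 11th of Bm11 is E; the 3rd of C major ninth is E.
From E to E is 0 semitones, exactly the perfect unison.

perfect unison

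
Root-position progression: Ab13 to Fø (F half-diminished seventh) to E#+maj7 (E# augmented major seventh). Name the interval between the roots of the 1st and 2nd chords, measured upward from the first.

The roots are Ab and F.
From Ab to F is 9 semitones, exactly the major sixth.

major sixth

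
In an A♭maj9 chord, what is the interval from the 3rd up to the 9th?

A♭maj9 (A♭ major ninth): A♭–C–E♭–G–B♭.
3rd = C; 9th = B♭.
C up to B♭ is 10 semitones, a half step narrower than a major seventh, so the interval is minor.

minor seventh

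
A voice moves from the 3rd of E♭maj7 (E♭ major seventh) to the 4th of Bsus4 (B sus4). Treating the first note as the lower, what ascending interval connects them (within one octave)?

The 3rd of E♭maj7 (E♭ major seventh) is G; the 4th of Bsus4 (B sus4) is E.
G up to E spans 6 letter names and 9 semitones — a major sixth.

major sixth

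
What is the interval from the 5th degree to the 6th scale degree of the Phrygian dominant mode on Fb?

minor 2nd

Fb phrygian dominant: Fb Gbb Ab Bbb Cb Dbb Ebb.
So we need the interval from Cb up to Dbb.
2 letter names make it a second; at 1 semitone (a half step narrower than major) the quality is minor.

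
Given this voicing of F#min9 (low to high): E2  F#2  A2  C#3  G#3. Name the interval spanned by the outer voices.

M10

The outer voices are E2 and G#3.
Counting 10 letters and 16 half steps from E gives a major tenth.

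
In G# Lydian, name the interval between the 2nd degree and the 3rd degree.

The scale runs G# A# B# C## D# E# F##.
2nd degree = A#; scale degree 3 = B#.
From A# to B# is 2 semitones, exactly the major second.

major 2nd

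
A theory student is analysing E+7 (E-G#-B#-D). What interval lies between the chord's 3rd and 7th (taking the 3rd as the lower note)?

diminished 5th

So we need the interval from G# up to D.
5 letter names make it a fifth; at 6 semitones (a half step narrower than perfect) the quality is diminished.
That tritone between 3rd and 7th is what gives the dominant seventh its pull toward resolution.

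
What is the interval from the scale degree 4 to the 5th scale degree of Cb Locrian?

minor second

Spelling Cb Locrian: Cb Dbb Ebb Fb Gbb Abb Bbb.
That puts Fb below Gbb.
Fb up to Gbb is 1 semitone, a half step narrower than a major second, so the interval is minor.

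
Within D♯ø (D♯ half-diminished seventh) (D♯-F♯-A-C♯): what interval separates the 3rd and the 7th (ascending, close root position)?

perfect fifth

That puts F♯ below C♯.
From F♯ to C♯ is 7 semitones, exactly the perfect fifth.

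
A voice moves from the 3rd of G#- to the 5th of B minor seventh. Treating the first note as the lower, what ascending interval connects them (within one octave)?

G#- has B as its 3rd, and B minor seventh has F# as its 5th.
Counting 5 letters and 7 half steps from B gives a perfect fifth.

perfect fifth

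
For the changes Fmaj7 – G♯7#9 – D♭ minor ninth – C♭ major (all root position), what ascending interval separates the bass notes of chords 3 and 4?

The roots are D♭ and C♭.
7 letter names make it a seventh; at 10 semitones (a half step narrower than major) the quality is minor.

minor 7th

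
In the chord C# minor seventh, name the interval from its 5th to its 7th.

Spelling the chord: C#-E-G#-B.
So we need the interval from G# up to B.
From G# to B: 3 semitones over a third = minor.

minor third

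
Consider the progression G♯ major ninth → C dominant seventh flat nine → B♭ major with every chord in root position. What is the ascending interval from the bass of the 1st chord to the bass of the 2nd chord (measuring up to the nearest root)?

diminished 4th

The roots are G♯ and C.
4 letter names make it a fourth; at 4 semitones (a half step narrower than perfect) the quality is diminished.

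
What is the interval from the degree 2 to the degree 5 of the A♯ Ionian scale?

P4

A♯ major: A♯ B♯ C𝄪 D♯ E♯ F𝄪 G𝄪.
That puts B♯ below E♯.
B♯ up to E♯ spans 4 letter names and 5 semitones — a perfect fourth.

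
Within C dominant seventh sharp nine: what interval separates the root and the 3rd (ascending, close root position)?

C7#9 (C dominant seventh sharp nine): C–E–G–Bb–D#.
Root = C; 3rd = E.
Counting 3 letters and 4 half steps from C gives a major third.

major third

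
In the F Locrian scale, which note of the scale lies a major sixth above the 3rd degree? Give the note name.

F

The scale is F Gb Ab Bb Cb Db Eb.
The 3rd degree is Ab; a major sixth above that is F — scale degree 1.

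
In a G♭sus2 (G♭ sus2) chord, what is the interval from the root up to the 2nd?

G♭sus2 is spelled G♭-A♭-D♭.
That puts G♭ below A♭.
G♭ up to A♭ spans 2 letter names and 2 semitones — a major second.

major second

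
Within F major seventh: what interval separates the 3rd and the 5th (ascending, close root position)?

m3

F major seventh: F–A–C–E.
So we need the interval from A up to C.
3 letter names make it a third; at 3 semitones (a half step narrower than major) the quality is minor.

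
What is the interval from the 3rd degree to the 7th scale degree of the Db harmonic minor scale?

augmented fifth

Db harmonic minor: Db Eb Fb Gb Ab Bbb C.
That puts Fb below C.
Fb up to C is 8 semitones, a half step wider than a perfect fifth, so the interval is augmented.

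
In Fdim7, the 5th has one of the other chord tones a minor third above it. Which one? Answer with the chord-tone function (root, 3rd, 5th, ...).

F°7 (F diminished seventh) is spelled F Ab Cb Ebb.
The 5th is Cb. A minor third above Cb is Ebb.
Ebb is the chord's 7th.

7th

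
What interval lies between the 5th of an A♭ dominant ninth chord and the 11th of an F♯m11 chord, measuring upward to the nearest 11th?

augmented 5th

A♭ dominant ninth has E♭ as its 5th, and F♯m11 has B as its 11th.
From E♭ to B: 8 semitones over a fifth = augmented.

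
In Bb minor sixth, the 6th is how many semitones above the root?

The chord tones of Bbmin6 are Bb, Db, F, G.
Bb to G is a major sixth: 9 semitones.

9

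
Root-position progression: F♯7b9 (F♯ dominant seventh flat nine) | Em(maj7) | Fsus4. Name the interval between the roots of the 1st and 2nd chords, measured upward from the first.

The roots are F♯ and E.
F♯ up to E is 10 semitones, a half step narrower than a major seventh, so the interval is minor.

minor seventh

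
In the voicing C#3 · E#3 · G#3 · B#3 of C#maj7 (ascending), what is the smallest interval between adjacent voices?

Adjacent intervals: C#3→E#3 = major third; E#3→G#3 = minor third; G#3→B#3 = major third.
The smallest is E#3 to G#3, a minor third (3 semitones).

minor third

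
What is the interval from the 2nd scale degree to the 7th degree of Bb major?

The scale runs Bb C D Eb F G A.
That puts C below A.
Counting 6 letters and 9 half steps from C gives a major sixth.

major sixth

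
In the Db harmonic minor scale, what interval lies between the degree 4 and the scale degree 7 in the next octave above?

augmented eleventh

The scale runs Db Eb Fb Gb Ab Bbb C.
Degree 4 = Gb; scale degree 7 (up an octave) = C.
From Gb to C: 18 semitones over an eleventh = augmented.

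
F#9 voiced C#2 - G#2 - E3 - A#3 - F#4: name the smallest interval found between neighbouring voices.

augmented fourth

Adjacent intervals: C#2→G#2 = perfect fifth; G#2→E3 = minor sixth; E3→A#3 = augmented fourth; A#3→F#4 = minor sixth.
The smallest is E3 to A#3, an augmented fourth (6 semitones).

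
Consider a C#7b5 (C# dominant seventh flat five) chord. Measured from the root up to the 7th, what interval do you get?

The chord tones of C# dominant seventh flat five are C# E# G B.
Root = C#; 7th = B.
From C# to B: 10 semitones over a seventh = minor.

minor seventh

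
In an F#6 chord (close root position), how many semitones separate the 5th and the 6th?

2

F#6 (F# major sixth): F#-A#-C#-D#.
C# to D# is a major second: 2 semitones.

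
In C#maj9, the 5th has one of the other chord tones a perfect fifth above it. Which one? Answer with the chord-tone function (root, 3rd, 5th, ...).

Spelling the chord: C# E# G# B# D#.
The 5th is G#. A perfect fifth above G# is D#.
D# is the chord's 9th.

9th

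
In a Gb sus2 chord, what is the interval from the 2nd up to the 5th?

Gbsus2 is spelled Gb–Ab–Db.
That puts Ab below Db.
Ab up to Db spans 4 letter names and 5 semitones — a perfect fourth.

perfect fourth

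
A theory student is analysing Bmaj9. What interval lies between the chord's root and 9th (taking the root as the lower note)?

major ninth

B major ninth: B–D#–F#–A#–C#.
Root = B; 9th = C#.
From B to C# is 14 semitones, exactly the major ninth.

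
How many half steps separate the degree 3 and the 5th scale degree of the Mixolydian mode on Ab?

The scale is Ab Bb C Db Eb F Gb.
C up to Eb is a minor third — 3 semitones.

3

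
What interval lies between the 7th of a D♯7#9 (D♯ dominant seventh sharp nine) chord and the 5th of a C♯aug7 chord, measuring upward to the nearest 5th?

augmented 5th

The 7th of D♯7#9 (D♯ dominant seventh sharp nine) is C♯; the 5th of C♯aug7 is G𝄪.
From C♯ to G𝄪: 8 semitones over a fifth = augmented.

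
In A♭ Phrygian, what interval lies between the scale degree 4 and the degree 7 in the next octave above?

perfect eleventh

The scale runs A♭ B𝄫 C♭ D♭ E♭ F♭ G♭.
So we need the interval from D♭ up to G♭.
D♭ up to G♭ spans 11 letter names and 17 semitones — a perfect eleventh.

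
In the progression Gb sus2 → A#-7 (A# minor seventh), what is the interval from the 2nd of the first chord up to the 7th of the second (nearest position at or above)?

Gb sus2 has Ab as its 2nd, and A#-7 (A# minor seventh) has G# as its 7th.
Ab up to G# is 12 semitones, a half step wider than a major seventh, so the interval is augmented.

augmented seventh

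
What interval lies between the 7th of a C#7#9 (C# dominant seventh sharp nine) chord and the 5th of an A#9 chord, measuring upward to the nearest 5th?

C#7#9 (C# dominant seventh sharp nine) has B as its 7th, and A#9 has E# as its 5th.
B up to E# is 6 semitones, a half step wider than a perfect fourth, so the interval is augmented.

augmented fourth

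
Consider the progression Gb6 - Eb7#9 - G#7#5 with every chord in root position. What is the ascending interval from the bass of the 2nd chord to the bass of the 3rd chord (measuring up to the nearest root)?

augmented third

The roots are Eb and G#.
3 letter names make it a third; at 5 semitones (a half step wider than major) the quality is augmented.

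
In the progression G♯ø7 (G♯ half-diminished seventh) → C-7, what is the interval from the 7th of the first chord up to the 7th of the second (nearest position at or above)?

The 7th of G♯ø7 (G♯ half-diminished seventh) is F♯; the 7th of C-7 is B♭.
F♯ up to B♭ is 4 semitones, a half step narrower than a perfect fourth, so the interval is diminished.

diminished 4th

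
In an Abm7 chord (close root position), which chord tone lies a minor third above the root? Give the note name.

Spelling the chord: Ab-Cb-Eb-Gb.
The root is Ab. A minor third above Ab is Cb.
Cb is the chord's 3rd.

Cb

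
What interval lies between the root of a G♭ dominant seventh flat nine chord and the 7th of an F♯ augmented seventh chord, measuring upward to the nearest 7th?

The root of G♭ dominant seventh flat nine is G♭; the 7th of F♯ augmented seventh is E.
G♭ up to E is 10 semitones, a half step wider than a major sixth, so the interval is augmented.

augmented sixth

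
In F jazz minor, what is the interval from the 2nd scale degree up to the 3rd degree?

Spelling F jazz minor: F G Ab Bb C D E.
So we need the interval from G up to Ab.
G up to Ab is 1 semitone, a half step narrower than a major second, so the interval is minor.

minor second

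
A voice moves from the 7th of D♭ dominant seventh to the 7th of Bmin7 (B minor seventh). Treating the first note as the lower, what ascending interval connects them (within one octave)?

The 7th of D♭ dominant seventh is C♭; the 7th of Bmin7 (B minor seventh) is A.
From C♭ to A: 10 semitones over a sixth = augmented.

A6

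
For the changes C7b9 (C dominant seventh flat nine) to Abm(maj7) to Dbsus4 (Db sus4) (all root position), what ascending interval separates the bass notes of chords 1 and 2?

The roots are C and Ab.
C up to Ab is 8 semitones, a half step narrower than a major sixth, so the interval is minor.

m6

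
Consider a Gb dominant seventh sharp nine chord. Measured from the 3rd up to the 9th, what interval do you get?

The chord tones of Gb7#9 are Gb–Bb–Db–Fb–A.
The 3rd is Bb and the 9th is A.
Counting 7 letters and 11 half steps from Bb gives a major seventh.

major seventh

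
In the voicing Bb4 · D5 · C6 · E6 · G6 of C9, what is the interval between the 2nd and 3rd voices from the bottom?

minor 7th

Those voices are D5 and C6.
From D to C: 10 semitones over a seventh = minor.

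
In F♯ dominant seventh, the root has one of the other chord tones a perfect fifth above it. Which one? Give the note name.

C#

Spelling the chord: F♯, A♯, C♯, E.
The root is F♯. A perfect fifth above F♯ is C♯.
C♯ is the chord's 5th.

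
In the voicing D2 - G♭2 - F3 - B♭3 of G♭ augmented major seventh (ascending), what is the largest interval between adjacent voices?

major 7th

Adjacent intervals: D2→G♭2 = diminished fourth; G♭2→F3 = major seventh; F3→B♭3 = perfect fourth.
The largest is G♭2 to F3, a major seventh (11 semitones).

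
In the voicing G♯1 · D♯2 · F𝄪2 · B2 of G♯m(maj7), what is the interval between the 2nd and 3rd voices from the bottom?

Those voices are D♯2 and F𝄪2.
D♯ up to F𝄪 spans 3 letter names and 4 semitones — a major third.

major third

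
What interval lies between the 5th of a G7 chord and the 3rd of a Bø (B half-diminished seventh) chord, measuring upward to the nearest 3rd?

G7 has D as its 5th, and Bø (B half-diminished seventh) has D as its 3rd.
From D to D is 0 semitones, exactly the perfect unison.

perfect 1st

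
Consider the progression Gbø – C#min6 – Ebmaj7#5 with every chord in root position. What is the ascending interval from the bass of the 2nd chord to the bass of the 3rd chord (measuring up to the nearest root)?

The roots are C# and Eb.
3 letter names make it a third; at 2 semitones (a whole step narrower than major) the quality is diminished.

diminished third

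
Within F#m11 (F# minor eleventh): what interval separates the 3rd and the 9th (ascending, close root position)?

The chord tones of F#m11 are F#, A, C#, E, G#, B.
So we need the interval from A up to G#.
Counting 7 letters and 11 half steps from A gives a major seventh.

major 7th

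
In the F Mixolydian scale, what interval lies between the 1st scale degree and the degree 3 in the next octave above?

major tenth

F mixolydian: F G A Bb C D Eb.
The 1st scale degree is F and the 3rd degree (up an octave) is A.
From F to A is 16 semitones, exactly the major tenth.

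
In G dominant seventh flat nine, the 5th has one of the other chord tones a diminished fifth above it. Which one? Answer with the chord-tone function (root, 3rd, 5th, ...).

G7b9 is spelled G-B-D-F-Ab.
The 5th is D. A diminished fifth above D is Ab.
Ab is the chord's 9th.

9th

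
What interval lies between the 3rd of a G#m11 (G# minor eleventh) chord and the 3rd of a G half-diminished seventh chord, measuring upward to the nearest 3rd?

diminished octave

The 3rd of G#m11 (G# minor eleventh) is B; the 3rd of G half-diminished seventh is Bb.
From B to Bb: 11 semitones over an octave = diminished.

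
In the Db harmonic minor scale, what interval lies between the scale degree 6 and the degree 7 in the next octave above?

A9

Spelling the Db harmonic minor scale: Db Eb Fb Gb Ab Bbb C.
The scale degree 6 is Bbb and the 7th degree (up an octave) is C.
From Bbb to C: 15 semitones over a ninth = augmented.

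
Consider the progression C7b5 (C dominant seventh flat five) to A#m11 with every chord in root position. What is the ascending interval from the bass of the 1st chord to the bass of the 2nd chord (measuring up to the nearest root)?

augmented sixth

The roots are C and A#.
6 letter names make it a sixth; at 10 semitones (a half step wider than major) the quality is augmented.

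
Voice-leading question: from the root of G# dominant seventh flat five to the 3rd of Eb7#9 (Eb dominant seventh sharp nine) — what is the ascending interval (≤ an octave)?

The root of G# dominant seventh flat five is G#; the 3rd of Eb7#9 (Eb dominant seventh sharp nine) is G.
From G# to G: 11 semitones over an octave = diminished.

diminished octave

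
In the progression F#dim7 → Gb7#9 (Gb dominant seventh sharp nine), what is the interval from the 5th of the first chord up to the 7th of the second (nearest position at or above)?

diminished fourth

The 5th of F#dim7 is C; the 7th of Gb7#9 (Gb dominant seventh sharp nine) is Fb.
4 letter names make it a fourth; at 4 semitones (a half step narrower than perfect) the quality is diminished.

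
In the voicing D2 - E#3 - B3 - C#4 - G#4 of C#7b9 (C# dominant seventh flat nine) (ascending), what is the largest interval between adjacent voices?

Adjacent intervals: D2→E#3 = augmented ninth; E#3→B3 = diminished fifth; B3→C#4 = major second; C#4→G#4 = perfect fifth.
The largest is D2 to E#3, an augmented ninth (15 semitones).

augmented 9th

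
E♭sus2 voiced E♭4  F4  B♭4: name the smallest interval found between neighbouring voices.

major second

Adjacent intervals: E♭4→F4 = major second; F4→B♭4 = perfect fourth.
The smallest is E♭4 to F4, a major second (2 semitones).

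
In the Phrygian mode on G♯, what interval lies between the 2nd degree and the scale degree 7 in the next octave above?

major 13th

Spelling the Phrygian mode on G♯: G♯ A B C♯ D♯ E F♯.
2nd degree = A; 7th scale degree (up an octave) = F♯.
From A to F♯ is 21 semitones, exactly the major thirteenth.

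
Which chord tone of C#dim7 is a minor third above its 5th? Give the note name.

Bb

C#°7: C# E G Bb.
The 5th is G. A minor third above G is Bb.
Bb is the chord's 7th.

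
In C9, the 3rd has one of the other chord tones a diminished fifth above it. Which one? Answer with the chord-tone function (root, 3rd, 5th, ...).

Spelling the chord: C, E, G, Bb, D.
The 3rd is E. A diminished fifth above E is Bb.
Bb is the chord's 7th.

7th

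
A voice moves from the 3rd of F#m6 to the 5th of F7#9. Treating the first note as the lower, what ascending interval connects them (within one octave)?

minor third

F#m6 has A as its 3rd, and F7#9 has C as its 5th.
A up to C is 3 semitones, a half step narrower than a major third, so the interval is minor.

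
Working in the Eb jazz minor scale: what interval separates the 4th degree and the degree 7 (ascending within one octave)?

Eb melodic minor: Eb F Gb Ab Bb C D.
So we need the interval from Ab up to D.
Ab up to D is 6 semitones, a half step wider than a perfect fourth, so the interval is augmented.

A4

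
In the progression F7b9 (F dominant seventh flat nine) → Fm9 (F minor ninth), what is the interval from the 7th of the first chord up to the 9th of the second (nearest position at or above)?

M3

The 7th of F7b9 (F dominant seventh flat nine) is Eb; the 9th of Fm9 (F minor ninth) is G.
From Eb to G is 4 semitones, exactly the major third.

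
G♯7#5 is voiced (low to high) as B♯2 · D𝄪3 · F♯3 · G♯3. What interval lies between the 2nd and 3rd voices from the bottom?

diminished 3rd

Those voices are D𝄪3 and F♯3.
3 letter names make it a third; at 2 semitones (a whole step narrower than major) the quality is diminished.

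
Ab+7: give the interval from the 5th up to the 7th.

diminished third

The chord tones of Abaug7 (Ab augmented seventh) are Ab-C-E-Gb.
So we need the interval from E up to Gb.
3 letter names make it a third; at 2 semitones (a whole step narrower than major) the quality is diminished.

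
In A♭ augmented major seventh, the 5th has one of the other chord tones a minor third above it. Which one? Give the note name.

G

Spelling the chord: A♭–C–E–G.
The 5th is E. A minor third above E is G.
G is the chord's 7th.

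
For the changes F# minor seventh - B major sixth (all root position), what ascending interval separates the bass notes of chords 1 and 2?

The roots are F# and B.
Counting 4 letters and 5 half steps from F# gives a perfect fourth.

perfect 4th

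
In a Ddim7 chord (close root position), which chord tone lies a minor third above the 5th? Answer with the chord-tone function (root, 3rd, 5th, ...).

D diminished seventh is spelled D, F, Ab, Cb.
The 5th is Ab. A minor third above Ab is Cb.
Cb is the chord's 7th.

7th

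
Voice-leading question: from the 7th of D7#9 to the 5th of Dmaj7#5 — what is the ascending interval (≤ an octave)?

augmented sixth

The 7th of D7#9 is C; the 5th of Dmaj7#5 is A♯.
6 letter names make it a sixth; at 10 semitones (a half step wider than major) the quality is augmented.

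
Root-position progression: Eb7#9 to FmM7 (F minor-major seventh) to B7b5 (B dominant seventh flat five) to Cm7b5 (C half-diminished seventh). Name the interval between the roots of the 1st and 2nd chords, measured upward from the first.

The roots are Eb and F.
From Eb to F is 2 semitones, exactly the major second.

major second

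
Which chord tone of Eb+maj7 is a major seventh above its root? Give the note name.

D

Ebmaj7#5 is spelled Eb–G–B–D.
The root is Eb. A major seventh above Eb is D.
D is the chord's 7th.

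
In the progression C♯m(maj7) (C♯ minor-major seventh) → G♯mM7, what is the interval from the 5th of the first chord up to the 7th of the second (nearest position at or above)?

major 7th

C♯m(maj7) (C♯ minor-major seventh) has G♯ as its 5th, and G♯mM7 has F𝄪 as its 7th.
From G♯ to F𝄪 is 11 semitones, exactly the major seventh.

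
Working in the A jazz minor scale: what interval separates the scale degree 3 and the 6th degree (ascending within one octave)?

A melodic minor: A B C D E F# G#.
Scale degree 3 = C; 6th degree = F#.
C up to F# is 6 semitones, a half step wider than a perfect fourth, so the interval is augmented.

A4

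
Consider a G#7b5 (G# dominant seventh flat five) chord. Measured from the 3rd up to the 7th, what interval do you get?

The chord tones of G# dominant seventh flat five are G#-B#-D-F#.
The 3rd is B# and the 7th is F#.
5 letter names make it a fifth; at 6 semitones (a half step narrower than perfect) the quality is diminished.
This 3–7 tritone is the characteristic tension at the heart of the dominant sound.

diminished fifth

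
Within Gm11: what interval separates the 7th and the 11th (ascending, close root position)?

Gm11 (G minor eleventh): G, Bb, D, F, A, C.
That puts F below C.
F up to C spans 5 letter names and 7 semitones — a perfect fifth.

perfect 5th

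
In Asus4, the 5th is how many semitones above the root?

7

Asus4 is spelled A, D, E.
A to E is a perfect fifth: 7 semitones.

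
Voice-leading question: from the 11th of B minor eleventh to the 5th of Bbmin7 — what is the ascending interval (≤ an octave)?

B minor eleventh has E as its 11th, and Bbmin7 has F as its 5th.
2 letter names make it a second; at 1 semitone (a half step narrower than major) the quality is minor.

minor second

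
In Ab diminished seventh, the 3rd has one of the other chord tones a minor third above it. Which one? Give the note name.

The chord tones of Ab°7 (Ab diminished seventh) are Ab–Cb–Ebb–Gbb.
The 3rd is Cb. A minor third above Cb is Ebb.
Ebb is the chord's 5th.

Ebb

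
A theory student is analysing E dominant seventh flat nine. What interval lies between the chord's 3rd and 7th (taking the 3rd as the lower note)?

diminished 5th

E7b9 is spelled E, G#, B, D, F.
So we need the interval from G# up to D.
5 letter names make it a fifth; at 6 semitones (a half step narrower than perfect) the quality is diminished.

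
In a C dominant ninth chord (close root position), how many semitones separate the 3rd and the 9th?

C dominant ninth is spelled C-E-G-Bb-D.
E to D is a minor seventh: 10 semitones.

10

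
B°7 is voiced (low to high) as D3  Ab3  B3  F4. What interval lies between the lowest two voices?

diminished fifth

Those voices are D3 and Ab3.
D up to Ab is 6 semitones, a half step narrower than a perfect fifth, so the interval is diminished.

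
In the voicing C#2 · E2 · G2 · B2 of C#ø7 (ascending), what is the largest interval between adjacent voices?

Adjacent intervals: C#2→E2 = minor third; E2→G2 = minor third; G2→B2 = major third.
The largest is G2 to B2, a major third (4 semitones).

major 3rd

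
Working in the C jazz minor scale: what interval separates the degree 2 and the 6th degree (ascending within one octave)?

Spelling the C jazz minor scale: C D Eb F G A B.
That puts D below A.
D up to A spans 5 letter names and 7 semitones — a perfect fifth.

P5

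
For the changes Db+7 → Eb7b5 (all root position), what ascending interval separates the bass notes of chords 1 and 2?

major second

The roots are Db and Eb.
Db up to Eb spans 2 letter names and 2 semitones — a major second.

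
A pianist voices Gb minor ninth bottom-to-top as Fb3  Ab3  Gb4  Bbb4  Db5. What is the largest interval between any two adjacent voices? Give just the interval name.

Adjacent intervals: Fb3→Ab3 = major third; Ab3→Gb4 = minor seventh; Gb4→Bbb4 = minor third; Bbb4→Db5 = major third.
The largest is Ab3 to Gb4, a minor seventh (10 semitones).

m7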